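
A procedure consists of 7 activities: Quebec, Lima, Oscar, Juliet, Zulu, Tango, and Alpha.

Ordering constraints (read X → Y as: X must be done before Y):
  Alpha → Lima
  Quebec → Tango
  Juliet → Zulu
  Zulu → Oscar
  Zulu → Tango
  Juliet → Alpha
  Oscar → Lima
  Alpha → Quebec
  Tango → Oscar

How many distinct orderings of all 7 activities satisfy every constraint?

3

Only Juliet has no prerequisites, so it must go first.
Counting all ways to extend the partial order to a total order gives 3.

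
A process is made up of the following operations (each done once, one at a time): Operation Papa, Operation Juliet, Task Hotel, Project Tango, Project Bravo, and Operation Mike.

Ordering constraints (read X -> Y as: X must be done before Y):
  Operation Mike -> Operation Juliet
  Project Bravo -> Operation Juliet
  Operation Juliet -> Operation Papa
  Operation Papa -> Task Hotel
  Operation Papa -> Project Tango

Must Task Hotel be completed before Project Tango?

No

Nothing in the constraints links Task Hotel and Project Tango; they are unordered relative to each other.
There exist valid orderings with Project Tango before Task Hotel, so Task Hotel is not required to come first.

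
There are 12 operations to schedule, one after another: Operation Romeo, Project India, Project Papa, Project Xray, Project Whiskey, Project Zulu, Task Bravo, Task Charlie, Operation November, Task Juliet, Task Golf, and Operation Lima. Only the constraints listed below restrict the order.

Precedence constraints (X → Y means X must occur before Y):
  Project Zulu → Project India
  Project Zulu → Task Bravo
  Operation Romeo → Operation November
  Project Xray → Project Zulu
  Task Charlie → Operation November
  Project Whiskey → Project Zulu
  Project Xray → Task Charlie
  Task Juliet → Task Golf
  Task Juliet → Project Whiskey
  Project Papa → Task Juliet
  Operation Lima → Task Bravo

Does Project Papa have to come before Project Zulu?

Yes

There is a constraint chain Project Papa → Task Juliet → Project Whiskey → Project Zulu.
So Project Papa must precede Project Zulu in any valid ordering.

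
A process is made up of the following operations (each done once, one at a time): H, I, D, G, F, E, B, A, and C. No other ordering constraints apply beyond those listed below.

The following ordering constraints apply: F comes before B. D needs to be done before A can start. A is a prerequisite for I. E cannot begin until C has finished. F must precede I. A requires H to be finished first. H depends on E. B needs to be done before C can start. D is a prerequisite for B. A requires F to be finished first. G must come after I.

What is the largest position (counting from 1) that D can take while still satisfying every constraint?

The operations that are forced after D, directly or by a chain of constraints, are H, I, G, E, B, A, C. That's 7 operations.
With 7 mandatory successors out of 9 operations total, the latest slot for D is 9−7 = 2, and it's reachable by doing all non-successors before D.

2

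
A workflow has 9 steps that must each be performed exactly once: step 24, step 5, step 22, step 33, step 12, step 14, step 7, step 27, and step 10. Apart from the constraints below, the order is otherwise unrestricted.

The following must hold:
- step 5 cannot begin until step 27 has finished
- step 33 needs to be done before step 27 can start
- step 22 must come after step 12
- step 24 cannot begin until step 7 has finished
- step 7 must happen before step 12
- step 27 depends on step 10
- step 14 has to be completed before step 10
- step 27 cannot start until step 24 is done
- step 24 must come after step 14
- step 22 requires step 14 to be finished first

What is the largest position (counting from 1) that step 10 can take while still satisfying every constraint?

7

Every step that must follow step 10 has to come after it. Tracing all chains starting from step 10, those steps are: step 5, step 27 — 2 in total.
With 2 mandatory successors out of 9 steps total, the latest slot for step 10 is 9−2 = 7, and it's reachable by doing all non-successors before step 10.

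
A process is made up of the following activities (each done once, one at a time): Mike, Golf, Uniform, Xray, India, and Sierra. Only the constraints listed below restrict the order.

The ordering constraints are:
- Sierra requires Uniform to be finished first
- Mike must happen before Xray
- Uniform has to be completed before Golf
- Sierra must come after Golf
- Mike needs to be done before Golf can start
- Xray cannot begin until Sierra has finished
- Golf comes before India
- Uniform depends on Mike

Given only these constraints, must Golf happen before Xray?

Following the dependencies: Golf → Sierra → Xray.
That forces Golf before Xray in every valid schedule.

Yes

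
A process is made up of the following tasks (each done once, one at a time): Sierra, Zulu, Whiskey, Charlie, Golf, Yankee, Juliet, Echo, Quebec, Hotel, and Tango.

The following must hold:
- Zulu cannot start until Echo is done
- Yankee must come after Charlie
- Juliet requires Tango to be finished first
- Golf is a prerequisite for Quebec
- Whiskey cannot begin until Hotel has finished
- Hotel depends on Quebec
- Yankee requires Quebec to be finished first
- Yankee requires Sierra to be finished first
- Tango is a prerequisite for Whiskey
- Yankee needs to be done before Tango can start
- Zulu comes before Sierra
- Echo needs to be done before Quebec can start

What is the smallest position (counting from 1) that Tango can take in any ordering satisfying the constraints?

8

The tasks that are forced before Tango, directly or transitively, are Sierra, Zulu, Charlie, Golf, Yankee, Echo, Quebec. That's 7 tasks.
So at minimum 7 tasks come before Tango, putting Tango no earlier than position 8. That position is achievable by scheduling exactly those predecessors first.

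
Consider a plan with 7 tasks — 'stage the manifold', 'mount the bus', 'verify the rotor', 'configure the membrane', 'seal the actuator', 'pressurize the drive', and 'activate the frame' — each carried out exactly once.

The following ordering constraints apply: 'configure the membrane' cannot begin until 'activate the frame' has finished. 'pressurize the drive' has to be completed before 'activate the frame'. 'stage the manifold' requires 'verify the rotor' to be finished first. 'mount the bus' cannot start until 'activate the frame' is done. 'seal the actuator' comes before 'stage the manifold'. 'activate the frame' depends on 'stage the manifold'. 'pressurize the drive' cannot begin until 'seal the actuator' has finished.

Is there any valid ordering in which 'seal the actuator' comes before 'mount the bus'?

Yes

'seal the actuator' is actually forced before 'mount the bus' by the constraints, so certainly some valid ordering has 'seal the actuator' first.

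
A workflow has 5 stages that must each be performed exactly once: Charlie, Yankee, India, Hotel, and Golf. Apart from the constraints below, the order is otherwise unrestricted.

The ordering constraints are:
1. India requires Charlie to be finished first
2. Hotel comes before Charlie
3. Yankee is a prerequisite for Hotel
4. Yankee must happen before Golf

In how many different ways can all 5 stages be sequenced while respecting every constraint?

Only Yankee has no prerequisites, so it must go first.
Systematically extending each partial ordering one stage at a time and counting, there are 4 complete orderings.

4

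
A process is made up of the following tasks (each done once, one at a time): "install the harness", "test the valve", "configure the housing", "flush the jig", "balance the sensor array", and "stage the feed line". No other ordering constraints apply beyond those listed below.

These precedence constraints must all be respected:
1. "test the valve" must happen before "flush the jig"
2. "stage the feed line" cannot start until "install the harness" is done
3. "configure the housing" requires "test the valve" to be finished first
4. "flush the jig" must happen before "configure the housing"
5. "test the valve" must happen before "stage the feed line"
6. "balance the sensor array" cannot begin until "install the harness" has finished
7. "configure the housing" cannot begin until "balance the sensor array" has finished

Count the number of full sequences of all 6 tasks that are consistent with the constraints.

The tasks with no prerequisites are "install the harness", "test the valve"; any of them can be placed first.
Systematically extending each partial ordering one task at a time and counting, there are 22 complete orderings.

22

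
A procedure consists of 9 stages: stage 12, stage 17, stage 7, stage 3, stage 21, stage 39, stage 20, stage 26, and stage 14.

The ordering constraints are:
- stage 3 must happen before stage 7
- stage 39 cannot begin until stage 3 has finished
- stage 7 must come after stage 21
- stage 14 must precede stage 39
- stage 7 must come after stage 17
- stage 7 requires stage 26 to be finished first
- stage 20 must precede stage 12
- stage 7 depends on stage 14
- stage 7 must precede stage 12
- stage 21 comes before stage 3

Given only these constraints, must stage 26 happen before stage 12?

Following the dependencies: stage 26 → stage 7 → stage 12.
So stage 26 must precede stage 12 in any valid ordering.

Yes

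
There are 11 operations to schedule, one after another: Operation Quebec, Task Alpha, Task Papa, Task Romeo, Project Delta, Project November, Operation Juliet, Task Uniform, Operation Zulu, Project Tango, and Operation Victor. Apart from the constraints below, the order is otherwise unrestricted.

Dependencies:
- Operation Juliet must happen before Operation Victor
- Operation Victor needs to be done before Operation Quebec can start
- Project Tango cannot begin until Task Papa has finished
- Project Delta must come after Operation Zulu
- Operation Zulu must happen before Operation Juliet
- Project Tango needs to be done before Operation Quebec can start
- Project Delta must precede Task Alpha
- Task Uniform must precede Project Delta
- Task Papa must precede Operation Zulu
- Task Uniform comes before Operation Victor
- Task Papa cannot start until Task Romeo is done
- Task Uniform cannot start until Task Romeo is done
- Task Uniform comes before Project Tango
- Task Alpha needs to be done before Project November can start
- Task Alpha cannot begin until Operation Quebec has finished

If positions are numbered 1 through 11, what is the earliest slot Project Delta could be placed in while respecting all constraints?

5

Working backwards through the constraints from Project Delta, its full set of required predecessors is Task Papa, Task Romeo, Task Uniform, Operation Zulu — 4 of them.
With 4 mandatory predecessors, the earliest Project Delta can sit is position 4+1 = 5, and placing just those 4 first achieves it.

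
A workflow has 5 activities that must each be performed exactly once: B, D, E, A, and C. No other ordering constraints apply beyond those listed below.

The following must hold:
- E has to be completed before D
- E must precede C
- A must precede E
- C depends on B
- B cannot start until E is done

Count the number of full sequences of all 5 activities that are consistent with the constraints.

A is the only activity with nothing required before it, so every ordering starts there.
Enumerating by repeatedly choosing an available activity (one whose prerequisites are all placed) gives 3 distinct complete orderings.

3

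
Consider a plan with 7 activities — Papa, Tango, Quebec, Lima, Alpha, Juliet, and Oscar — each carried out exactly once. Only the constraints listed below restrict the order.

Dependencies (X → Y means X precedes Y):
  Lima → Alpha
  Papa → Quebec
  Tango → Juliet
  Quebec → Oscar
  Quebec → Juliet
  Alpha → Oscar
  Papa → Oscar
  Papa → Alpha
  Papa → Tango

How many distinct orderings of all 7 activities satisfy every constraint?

51

2 activities have no prerequisites (Papa, Lima), so any of them could come first.
Systematically extending each partial ordering one activity at a time and counting, there are 51 complete orderings.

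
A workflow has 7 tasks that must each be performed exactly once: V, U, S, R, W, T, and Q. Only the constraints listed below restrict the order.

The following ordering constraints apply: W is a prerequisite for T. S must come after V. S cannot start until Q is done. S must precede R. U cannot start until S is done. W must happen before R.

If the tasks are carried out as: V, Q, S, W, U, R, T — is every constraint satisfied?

Yes

Every stated constraint is respected: S sits at position 3, ahead of R at position 6, and each of the other listed pairs likewise has the predecessor earlier in the sequence.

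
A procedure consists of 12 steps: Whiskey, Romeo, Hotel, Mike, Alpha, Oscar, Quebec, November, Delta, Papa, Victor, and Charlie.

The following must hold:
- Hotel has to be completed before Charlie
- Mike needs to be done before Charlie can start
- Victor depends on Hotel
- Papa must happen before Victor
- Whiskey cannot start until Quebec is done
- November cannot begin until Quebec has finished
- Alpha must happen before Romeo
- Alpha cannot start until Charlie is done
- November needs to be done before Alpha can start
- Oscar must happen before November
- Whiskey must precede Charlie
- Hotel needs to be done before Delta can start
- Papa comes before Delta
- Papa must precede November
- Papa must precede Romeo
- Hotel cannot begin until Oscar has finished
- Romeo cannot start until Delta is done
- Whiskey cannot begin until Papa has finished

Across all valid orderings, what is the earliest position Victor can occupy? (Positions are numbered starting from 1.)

4

Every step that must precede Victor has to come before it. Tracing all chains that end at Victor, those steps are: Hotel, Oscar, Papa — 3 in total.
So at minimum 3 steps come before Victor, putting Victor no earlier than position 4. That position is achievable by scheduling exactly those predecessors first.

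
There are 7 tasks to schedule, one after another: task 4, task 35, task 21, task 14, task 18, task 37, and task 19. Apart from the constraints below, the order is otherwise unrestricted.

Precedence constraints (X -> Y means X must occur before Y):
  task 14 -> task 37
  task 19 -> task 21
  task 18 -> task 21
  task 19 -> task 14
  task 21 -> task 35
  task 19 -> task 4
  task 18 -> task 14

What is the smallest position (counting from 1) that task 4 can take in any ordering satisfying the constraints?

Working backwards through the constraints from task 4, its only required predecessor is task 19.
So at minimum 1 task comes before task 4, putting task 4 no earlier than position 2. That position is achievable by scheduling exactly that predecessor first.

2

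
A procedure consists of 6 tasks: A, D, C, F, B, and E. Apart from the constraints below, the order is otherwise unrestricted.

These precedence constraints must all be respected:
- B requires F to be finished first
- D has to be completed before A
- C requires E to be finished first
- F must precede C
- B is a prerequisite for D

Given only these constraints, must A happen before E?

A and E are not related by any chain of constraints.
There exist valid orderings with E before A, so A is not required to come first.

No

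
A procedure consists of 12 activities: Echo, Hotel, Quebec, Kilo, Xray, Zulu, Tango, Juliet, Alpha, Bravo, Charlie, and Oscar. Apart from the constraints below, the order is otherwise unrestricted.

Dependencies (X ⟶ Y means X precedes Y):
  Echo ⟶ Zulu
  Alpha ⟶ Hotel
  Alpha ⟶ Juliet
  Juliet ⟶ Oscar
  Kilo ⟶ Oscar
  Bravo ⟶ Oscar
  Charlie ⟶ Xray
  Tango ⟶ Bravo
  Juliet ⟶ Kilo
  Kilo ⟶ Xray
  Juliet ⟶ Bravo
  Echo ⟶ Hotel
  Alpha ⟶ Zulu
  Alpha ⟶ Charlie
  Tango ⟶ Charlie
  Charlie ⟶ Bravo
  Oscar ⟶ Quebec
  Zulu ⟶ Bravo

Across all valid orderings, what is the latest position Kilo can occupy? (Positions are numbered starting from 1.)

Following every chain forward from Kilo, the activities that must come later are Quebec, Xray, Oscar — 3 of them.
With 3 mandatory successors out of 12 activities total, the latest slot for Kilo is 12−3 = 9, and it's reachable by doing all non-successors before Kilo.

9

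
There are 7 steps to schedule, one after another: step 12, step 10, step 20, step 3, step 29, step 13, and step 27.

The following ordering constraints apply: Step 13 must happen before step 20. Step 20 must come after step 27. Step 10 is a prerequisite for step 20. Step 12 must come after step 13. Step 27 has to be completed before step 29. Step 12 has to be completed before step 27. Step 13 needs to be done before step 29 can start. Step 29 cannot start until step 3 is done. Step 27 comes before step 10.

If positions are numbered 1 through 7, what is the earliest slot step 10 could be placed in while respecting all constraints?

Working backwards through the constraints from step 10, its full set of required predecessors is step 12, step 13, step 27 — 3 of them.
So at minimum 3 steps come before step 10, putting step 10 no earlier than position 4. That position is achievable by scheduling exactly those predecessors first.

4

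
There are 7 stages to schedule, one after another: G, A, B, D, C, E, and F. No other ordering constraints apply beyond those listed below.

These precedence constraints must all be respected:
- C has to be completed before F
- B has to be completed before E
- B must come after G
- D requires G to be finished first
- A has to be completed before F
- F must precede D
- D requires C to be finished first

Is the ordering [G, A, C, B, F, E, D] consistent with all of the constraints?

Yes

Going through the constraints one by one, each required predecessor appears earlier in the sequence than its dependent — e.g. G (position 1) is before D (position 7), as required.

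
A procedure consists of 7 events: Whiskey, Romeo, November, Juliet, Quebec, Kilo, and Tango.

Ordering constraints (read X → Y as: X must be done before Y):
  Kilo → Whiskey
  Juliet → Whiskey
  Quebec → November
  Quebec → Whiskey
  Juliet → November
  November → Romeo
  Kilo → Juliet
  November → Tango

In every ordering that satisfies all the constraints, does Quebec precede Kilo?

No chain of constraints connects Quebec to Kilo in either direction.
There exist valid orderings with Kilo before Quebec, so Quebec is not required to come first.

No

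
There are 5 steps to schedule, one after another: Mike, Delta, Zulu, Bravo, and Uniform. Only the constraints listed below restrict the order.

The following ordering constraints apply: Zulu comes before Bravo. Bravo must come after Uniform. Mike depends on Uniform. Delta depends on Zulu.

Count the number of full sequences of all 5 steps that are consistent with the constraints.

The steps with no prerequisites are Zulu, Uniform; any of them can be placed first.
Systematically extending each partial ordering one step at a time and counting, there are 16 complete orderings.

16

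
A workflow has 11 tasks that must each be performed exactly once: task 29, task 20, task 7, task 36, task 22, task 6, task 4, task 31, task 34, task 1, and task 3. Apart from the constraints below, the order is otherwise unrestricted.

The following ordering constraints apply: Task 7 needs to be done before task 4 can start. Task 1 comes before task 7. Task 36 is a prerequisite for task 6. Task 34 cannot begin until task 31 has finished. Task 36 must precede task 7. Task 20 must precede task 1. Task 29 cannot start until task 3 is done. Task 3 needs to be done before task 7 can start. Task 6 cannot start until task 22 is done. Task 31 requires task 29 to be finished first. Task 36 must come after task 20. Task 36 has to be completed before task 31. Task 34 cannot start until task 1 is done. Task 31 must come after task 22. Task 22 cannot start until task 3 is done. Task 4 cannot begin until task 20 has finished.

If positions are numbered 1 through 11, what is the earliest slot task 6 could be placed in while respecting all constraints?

The tasks that are forced before task 6, directly or transitively, are task 20, task 36, task 22, task 3. That's 4 tasks.
With 4 mandatory predecessors, the earliest task 6 can sit is position 4+1 = 5, and placing just those 4 first achieves it.

5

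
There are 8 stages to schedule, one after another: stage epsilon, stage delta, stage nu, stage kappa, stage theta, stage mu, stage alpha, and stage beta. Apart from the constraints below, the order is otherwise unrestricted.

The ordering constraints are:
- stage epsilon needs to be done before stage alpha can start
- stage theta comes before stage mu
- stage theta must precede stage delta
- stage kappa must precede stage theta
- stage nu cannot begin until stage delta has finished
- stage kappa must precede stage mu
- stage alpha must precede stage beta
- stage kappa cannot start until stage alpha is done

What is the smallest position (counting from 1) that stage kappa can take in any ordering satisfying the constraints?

Every stage that must precede stage kappa has to come before it. Tracing all chains that end at stage kappa, those stages are: stage epsilon, stage alpha — 2 in total.
With 2 mandatory predecessors, the earliest stage kappa can sit is position 2+1 = 3, and placing just those 2 first achieves it.

3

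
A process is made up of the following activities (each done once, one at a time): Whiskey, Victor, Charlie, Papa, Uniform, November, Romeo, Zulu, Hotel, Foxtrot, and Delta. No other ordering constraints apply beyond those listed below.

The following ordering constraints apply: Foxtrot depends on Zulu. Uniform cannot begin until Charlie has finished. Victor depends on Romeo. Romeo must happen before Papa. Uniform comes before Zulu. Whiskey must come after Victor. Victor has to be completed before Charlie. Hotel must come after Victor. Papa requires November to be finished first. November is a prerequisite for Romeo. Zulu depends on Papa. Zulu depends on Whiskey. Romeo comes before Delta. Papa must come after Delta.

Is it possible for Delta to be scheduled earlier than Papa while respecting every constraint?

Delta is actually forced before Papa by the constraints, so certainly some valid ordering has Delta first.

Yes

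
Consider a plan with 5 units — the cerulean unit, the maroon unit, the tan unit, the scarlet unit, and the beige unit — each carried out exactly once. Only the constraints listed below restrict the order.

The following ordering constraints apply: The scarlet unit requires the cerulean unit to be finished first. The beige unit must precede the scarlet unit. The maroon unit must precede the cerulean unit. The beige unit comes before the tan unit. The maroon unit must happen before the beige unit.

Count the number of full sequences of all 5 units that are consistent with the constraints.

The maroon unit is the only unit with nothing required before it, so every ordering starts there.
Systematically extending each partial ordering one unit at a time and counting, there are 5 complete orderings.

5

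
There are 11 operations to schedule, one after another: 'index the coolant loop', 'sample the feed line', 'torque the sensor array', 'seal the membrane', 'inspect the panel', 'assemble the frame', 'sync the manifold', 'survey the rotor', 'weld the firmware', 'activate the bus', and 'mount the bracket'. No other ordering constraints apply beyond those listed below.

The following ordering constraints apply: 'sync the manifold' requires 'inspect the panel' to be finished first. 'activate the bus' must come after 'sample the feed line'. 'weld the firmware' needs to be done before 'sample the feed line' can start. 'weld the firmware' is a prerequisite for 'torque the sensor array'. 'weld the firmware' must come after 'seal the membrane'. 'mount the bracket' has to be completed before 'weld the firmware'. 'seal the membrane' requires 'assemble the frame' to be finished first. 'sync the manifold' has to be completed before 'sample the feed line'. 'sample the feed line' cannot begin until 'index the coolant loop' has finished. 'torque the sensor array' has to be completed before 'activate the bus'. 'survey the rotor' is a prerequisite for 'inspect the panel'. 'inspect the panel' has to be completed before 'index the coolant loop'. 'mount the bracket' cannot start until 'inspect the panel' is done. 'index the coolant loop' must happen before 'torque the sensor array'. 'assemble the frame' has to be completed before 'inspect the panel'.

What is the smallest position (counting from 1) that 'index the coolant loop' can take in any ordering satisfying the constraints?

Working backwards through the constraints from 'index the coolant loop', its full set of required predecessors is 'inspect the panel', 'assemble the frame', 'survey the rotor' — 3 of them.
So at minimum 3 operations come before 'index the coolant loop', putting 'index the coolant loop' no earlier than position 4. That position is achievable by scheduling exactly those predecessors first.

4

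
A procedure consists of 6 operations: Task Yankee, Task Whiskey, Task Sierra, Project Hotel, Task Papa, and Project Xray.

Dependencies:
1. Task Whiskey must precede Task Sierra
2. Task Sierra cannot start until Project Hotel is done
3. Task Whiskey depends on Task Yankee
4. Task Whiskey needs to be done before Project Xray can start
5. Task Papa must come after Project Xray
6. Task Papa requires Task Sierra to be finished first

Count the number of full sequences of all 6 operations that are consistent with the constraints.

7

2 operations have no prerequisites (Task Yankee, Project Hotel), so any of them could come first.
Enumerating by repeatedly choosing an available operation (one whose prerequisites are all placed) gives 7 distinct complete orderings.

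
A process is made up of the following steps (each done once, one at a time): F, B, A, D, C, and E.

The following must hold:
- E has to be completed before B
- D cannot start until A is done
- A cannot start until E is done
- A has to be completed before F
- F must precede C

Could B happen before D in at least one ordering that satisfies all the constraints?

Yes

The constraints leave B and D unordered relative to each other; nothing requires D earlier.
That means at least one valid schedule has B before D.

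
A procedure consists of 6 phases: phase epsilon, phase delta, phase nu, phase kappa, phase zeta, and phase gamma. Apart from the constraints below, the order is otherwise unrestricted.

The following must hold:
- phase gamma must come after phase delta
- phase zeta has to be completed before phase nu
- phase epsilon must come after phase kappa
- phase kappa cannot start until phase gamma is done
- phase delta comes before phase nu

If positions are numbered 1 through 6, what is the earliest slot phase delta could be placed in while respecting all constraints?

No constraint forces any other phase before phase delta, so it can be placed first.

1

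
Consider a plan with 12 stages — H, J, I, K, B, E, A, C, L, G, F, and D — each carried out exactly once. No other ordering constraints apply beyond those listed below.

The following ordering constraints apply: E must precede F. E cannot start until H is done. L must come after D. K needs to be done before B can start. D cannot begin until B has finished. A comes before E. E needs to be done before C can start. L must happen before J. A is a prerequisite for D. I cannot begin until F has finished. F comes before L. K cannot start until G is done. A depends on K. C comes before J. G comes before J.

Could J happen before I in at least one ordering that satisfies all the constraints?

Yes

The constraints leave J and I unordered relative to each other; nothing requires I earlier.
So a valid ordering placing J earlier than I exists.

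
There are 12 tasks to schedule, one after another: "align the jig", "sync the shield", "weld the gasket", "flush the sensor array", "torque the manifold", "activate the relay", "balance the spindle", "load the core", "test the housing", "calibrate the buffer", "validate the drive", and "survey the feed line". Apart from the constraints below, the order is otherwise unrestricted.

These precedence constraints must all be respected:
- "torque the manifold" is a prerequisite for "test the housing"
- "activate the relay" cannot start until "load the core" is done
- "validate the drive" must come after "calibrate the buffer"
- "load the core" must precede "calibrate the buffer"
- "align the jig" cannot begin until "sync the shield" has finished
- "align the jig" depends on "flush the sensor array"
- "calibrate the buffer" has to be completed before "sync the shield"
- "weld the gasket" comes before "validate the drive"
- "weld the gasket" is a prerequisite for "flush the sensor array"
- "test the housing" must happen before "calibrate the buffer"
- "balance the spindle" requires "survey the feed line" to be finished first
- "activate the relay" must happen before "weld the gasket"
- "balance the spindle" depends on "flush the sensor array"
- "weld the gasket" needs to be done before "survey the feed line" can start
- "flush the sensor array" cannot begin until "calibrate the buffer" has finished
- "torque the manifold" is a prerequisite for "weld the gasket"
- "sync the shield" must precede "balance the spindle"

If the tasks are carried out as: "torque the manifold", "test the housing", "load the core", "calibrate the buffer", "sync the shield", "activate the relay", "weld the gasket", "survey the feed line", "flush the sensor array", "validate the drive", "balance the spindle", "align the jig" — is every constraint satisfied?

Going through the constraints one by one, each required predecessor appears earlier in the sequence than its dependent — e.g. "sync the shield" (position 5) is before "align the jig" (position 12), as required.

Yes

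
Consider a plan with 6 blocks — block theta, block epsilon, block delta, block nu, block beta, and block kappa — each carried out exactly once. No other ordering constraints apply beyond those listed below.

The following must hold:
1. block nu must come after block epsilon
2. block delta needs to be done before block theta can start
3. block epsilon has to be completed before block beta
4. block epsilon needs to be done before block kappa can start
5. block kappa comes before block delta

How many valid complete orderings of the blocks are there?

Only block epsilon has no prerequisites, so it must go first.
Enumerating by repeatedly choosing an available block (one whose prerequisites are all placed) gives 20 distinct complete orderings.

20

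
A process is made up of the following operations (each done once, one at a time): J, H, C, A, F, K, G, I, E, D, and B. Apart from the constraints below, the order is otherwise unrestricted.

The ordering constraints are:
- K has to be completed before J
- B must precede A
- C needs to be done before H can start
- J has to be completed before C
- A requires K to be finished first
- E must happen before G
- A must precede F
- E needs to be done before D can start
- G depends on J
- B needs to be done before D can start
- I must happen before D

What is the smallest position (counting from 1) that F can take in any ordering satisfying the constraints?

4

Working backwards through the constraints from F, its full set of required predecessors is A, K, B — 3 of them.
So at minimum 3 operations come before F, putting F no earlier than position 4. That position is achievable by scheduling exactly those predecessors first.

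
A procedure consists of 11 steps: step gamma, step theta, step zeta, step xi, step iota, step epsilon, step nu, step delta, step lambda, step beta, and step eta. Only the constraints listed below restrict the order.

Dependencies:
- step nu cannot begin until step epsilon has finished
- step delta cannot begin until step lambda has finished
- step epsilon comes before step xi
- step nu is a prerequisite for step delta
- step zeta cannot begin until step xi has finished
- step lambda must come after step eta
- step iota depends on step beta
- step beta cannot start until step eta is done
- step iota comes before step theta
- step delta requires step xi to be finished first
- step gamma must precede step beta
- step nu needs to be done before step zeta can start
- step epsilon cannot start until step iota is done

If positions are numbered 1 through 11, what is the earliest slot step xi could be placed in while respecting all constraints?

Working backwards through the constraints from step xi, its full set of required predecessors is step gamma, step iota, step epsilon, step beta, step eta — 5 of them.
With 5 mandatory predecessors, the earliest step xi can sit is position 5+1 = 6, and placing just those 5 first achieves it.

6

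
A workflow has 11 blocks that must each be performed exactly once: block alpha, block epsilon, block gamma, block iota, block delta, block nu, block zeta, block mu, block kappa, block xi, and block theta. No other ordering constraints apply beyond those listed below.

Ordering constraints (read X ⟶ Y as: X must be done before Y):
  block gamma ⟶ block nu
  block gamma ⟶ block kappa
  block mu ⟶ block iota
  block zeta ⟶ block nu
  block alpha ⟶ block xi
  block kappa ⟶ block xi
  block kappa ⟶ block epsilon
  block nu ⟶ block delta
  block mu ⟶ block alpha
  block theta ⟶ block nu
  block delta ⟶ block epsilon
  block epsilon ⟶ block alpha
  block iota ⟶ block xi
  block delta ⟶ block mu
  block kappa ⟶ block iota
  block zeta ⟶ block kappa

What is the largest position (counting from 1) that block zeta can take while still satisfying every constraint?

3

Every block that must follow block zeta has to come after it. Tracing all chains starting from block zeta, those blocks are: block alpha, block epsilon, block iota, block delta, block nu, block mu, block kappa, block xi — 8 in total.
So at least 8 blocks follow block zeta, putting block zeta no later than position 3. That position is achievable by scheduling everything else first.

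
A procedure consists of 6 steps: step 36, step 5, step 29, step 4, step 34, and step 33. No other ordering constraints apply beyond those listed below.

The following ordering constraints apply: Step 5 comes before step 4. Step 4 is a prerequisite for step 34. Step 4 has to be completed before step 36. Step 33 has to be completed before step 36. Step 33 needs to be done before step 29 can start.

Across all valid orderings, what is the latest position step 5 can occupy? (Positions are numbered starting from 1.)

3

Every step that must follow step 5 has to come after it. Tracing all chains starting from step 5, those steps are: step 36, step 4, step 34 — 3 in total.
So at least 3 steps follow step 5, putting step 5 no later than position 3. That position is achievable by scheduling everything else first.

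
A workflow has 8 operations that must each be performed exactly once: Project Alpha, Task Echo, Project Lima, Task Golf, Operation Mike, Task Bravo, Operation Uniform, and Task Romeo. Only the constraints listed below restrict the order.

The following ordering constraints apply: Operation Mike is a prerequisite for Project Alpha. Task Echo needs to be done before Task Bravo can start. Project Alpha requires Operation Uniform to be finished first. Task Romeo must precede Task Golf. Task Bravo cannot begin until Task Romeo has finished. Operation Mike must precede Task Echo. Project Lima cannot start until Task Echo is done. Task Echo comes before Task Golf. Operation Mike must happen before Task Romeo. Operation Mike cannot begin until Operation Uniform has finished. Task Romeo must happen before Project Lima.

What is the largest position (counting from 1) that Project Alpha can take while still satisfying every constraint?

No constraint forces any operation after Project Alpha, so it can be placed last, in position 8.

8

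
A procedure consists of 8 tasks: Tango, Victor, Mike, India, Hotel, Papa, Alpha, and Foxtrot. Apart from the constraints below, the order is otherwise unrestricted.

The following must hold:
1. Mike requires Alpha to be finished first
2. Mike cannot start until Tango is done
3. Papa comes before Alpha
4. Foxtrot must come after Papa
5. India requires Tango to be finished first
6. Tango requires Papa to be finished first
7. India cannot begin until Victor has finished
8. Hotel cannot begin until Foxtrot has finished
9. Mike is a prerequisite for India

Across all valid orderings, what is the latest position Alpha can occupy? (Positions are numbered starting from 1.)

6

Every task that must follow Alpha has to come after it. Tracing all chains starting from Alpha, those tasks are: Mike, India — 2 in total.
With 2 mandatory successors out of 8 tasks total, the latest slot for Alpha is 8−2 = 6, and it's reachable by doing all non-successors before Alpha.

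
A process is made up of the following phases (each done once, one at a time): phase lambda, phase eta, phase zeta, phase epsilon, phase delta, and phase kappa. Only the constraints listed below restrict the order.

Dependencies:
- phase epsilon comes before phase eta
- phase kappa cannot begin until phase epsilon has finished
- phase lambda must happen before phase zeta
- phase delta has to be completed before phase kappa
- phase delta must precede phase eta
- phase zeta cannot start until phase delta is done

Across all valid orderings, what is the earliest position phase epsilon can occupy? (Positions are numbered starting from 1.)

1

No constraint forces any other phase before phase epsilon, so it can be placed first.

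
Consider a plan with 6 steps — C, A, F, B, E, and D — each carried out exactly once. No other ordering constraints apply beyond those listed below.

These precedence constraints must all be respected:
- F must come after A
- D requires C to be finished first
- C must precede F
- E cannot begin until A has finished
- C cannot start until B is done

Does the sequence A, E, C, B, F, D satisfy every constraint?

No

The sequence places C ahead of B.
But one of the constraints requires B before C, so this ordering violates it.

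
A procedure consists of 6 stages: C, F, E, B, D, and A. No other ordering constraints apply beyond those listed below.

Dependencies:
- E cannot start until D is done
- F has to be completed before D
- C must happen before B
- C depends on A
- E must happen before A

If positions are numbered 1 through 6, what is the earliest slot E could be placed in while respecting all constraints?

The stages that are forced before E, directly or transitively, are F, D. That's 2 stages.
With 2 mandatory predecessors, the earliest E can sit is position 2+1 = 3, and placing just those 2 first achieves it.

3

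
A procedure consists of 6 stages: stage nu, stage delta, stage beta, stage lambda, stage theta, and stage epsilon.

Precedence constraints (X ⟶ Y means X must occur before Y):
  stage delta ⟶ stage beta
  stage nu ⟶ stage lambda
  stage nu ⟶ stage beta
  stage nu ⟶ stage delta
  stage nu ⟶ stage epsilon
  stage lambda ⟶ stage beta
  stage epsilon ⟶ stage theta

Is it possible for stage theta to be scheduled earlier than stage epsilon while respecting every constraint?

No

Following stage epsilon → stage theta, stage epsilon must precede stage theta in every valid ordering.
So no valid ordering can have stage theta before stage epsilon.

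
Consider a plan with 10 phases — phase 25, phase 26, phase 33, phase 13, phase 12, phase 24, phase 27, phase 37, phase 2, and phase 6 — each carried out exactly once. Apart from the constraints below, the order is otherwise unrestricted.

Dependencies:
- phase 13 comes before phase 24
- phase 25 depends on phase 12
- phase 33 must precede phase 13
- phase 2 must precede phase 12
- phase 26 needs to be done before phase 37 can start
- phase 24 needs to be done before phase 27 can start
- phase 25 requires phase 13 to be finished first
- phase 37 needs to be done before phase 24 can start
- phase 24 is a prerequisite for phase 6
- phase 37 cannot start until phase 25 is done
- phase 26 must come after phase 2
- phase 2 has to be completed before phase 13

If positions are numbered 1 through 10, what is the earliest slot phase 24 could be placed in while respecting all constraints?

8

The phases that are forced before phase 24, directly or transitively, are phase 25, phase 26, phase 33, phase 13, phase 12, phase 37, phase 2. That's 7 phases.
With 7 mandatory predecessors, the earliest phase 24 can sit is position 7+1 = 8, and placing just those 7 first achieves it.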